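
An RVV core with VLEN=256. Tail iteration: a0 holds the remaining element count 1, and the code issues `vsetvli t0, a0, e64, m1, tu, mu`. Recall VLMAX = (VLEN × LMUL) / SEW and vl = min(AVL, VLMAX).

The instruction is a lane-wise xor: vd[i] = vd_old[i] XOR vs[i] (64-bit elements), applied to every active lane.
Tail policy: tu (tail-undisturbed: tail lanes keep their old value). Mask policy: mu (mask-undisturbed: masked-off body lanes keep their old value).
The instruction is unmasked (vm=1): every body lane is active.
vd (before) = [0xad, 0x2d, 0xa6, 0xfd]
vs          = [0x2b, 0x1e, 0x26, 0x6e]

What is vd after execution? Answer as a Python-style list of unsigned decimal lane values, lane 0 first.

vd = [134, 45, 166, 253]

lanes per group: 256·1/64 = 4
vl ← min(1, 4) = 1
  i=0: xor(0xad,0x2b) → 134
  i=1: tail/keep → 45
  i=2: tail/keep → 166
  i=3: tail/keep → 253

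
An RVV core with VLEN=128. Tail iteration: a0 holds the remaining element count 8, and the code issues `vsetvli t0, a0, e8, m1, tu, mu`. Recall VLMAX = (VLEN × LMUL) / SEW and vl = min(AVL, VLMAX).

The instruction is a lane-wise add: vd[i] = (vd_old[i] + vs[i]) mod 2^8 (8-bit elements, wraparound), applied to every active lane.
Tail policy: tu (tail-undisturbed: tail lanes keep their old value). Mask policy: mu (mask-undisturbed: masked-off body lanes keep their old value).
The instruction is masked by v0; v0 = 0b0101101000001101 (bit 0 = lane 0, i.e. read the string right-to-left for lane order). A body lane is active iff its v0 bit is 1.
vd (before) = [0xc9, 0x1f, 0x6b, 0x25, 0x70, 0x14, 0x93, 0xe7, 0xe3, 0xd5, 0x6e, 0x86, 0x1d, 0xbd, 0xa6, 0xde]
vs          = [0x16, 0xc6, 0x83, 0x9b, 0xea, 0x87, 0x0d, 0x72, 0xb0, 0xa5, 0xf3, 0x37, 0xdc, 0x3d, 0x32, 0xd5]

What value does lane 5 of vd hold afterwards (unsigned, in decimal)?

VLMAX = (128 × 1) / 8 = 16 lanes
vl = min(AVL, VLMAX) = min(8, 16) = 8
lane  0: add(0xc9,0x16) ⇒ 0xdf
lane  1: mask-off/keep ⇒ 0x1f
lane  2: add(0x6b,0x83) ⇒ 0xee
lane  3: add(0x25,0x9b) ⇒ 0xc0
lane  4: mask-off/keep ⇒ 0x70
lane  5: mask-off/keep ⇒ 0x14
lane  6: mask-off/keep ⇒ 0x93
lane  7: mask-off/keep ⇒ 0xe7
lane  8: tail/keep ⇒ 0xe3
lane  9: tail/keep ⇒ 0xd5
lane 10: tail/keep ⇒ 0x6e
lane 11: tail/keep ⇒ 0x86
lane 12: tail/keep ⇒ 0x1d
lane 13: tail/keep ⇒ 0xbd
lane 14: tail/keep ⇒ 0xa6
lane 15: tail/keep ⇒ 0xde

vd[5] = 20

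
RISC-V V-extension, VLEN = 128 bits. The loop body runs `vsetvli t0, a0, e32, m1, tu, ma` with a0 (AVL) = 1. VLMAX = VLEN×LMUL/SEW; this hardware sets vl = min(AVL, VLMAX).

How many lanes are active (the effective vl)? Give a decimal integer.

VLMAX = (128 × 1) / 32 = 4 lanes
AVL=1 ≤ VLMAX=4, so vl = 1

vl = 1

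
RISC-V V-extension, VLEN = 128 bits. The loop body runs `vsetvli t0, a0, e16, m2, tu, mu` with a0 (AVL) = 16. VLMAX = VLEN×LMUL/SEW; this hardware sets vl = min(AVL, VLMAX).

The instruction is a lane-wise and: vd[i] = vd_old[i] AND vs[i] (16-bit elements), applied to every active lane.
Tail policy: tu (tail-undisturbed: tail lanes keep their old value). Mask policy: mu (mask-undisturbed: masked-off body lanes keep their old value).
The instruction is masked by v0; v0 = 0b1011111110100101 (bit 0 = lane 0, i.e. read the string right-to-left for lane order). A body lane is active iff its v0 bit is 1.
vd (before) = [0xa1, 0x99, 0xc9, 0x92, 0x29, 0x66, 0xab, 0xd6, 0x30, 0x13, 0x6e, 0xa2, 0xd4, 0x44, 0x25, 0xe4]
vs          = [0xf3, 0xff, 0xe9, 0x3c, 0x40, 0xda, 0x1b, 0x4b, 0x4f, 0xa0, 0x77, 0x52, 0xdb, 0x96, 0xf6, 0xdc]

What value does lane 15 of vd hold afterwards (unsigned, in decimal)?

lanes per group: 128·2/16 = 16
vl = min(AVL, VLMAX) = min(16, 16) = 16
vd[0] and(0xa1,0xf3) -> 0xa1
vd[1] mask-off/keep -> 0x99
vd[2] and(0xc9,0xe9) -> 0xc9
vd[3] mask-off/keep -> 0x92
vd[4] mask-off/keep -> 0x29
vd[5] and(0x66,0xda) -> 0x42
vd[6] mask-off/keep -> 0xab
vd[7] and(0xd6,0x4b) -> 0x42
vd[8] and(0x30,0x4f) -> 0x00
vd[9] and(0x13,0xa0) -> 0x00
vd[10] and(0x6e,0x77) -> 0x66
vd[11] and(0xa2,0x52) -> 0x02
vd[12] and(0xd4,0xdb) -> 0xd0
vd[13] and(0x44,0x96) -> 0x04
vd[14] mask-off/keep -> 0x25
vd[15] and(0xe4,0xdc) -> 0xc4

vd[15] = 196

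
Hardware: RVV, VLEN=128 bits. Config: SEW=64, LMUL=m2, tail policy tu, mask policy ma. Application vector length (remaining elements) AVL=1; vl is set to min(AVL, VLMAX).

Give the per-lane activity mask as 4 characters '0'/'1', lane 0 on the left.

VLMAX = VLEN×LMUL/SEW = 128×2/64 = 4
vl = min(AVL, VLMAX) = min(1, 4) = 1
bits (lane 0 leftmost): 1000

predicate = 1000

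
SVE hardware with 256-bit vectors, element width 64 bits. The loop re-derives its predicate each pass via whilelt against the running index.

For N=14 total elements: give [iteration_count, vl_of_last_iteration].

register lanes = 256/64 = 4
iterations = ceil(14/4) = 4; final-pass vl = 2

[iterations, last_vl] = [4, 2]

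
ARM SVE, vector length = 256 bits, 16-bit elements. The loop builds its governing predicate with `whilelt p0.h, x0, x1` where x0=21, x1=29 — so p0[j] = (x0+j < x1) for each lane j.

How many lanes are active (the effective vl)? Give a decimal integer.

register lanes = 256/16 = 16
whilelt: lane j active iff 21+j < 29 → j < 8 → 8 active

vl = 8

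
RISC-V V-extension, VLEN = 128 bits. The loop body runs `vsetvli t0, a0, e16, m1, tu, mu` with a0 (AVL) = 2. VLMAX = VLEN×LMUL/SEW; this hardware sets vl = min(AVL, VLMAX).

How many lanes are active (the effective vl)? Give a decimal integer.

lanes per group: 128·1/16 = 8
vl = min(AVL, VLMAX) = min(2, 8) = 2

vl = 2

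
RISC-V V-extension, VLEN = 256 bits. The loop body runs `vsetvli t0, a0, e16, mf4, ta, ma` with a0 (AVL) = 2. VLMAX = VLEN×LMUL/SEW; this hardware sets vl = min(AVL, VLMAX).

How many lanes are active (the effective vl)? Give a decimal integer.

vl = 2

VLMAX = (256 × 1/4) / 16 = 4 lanes
vl ← min(2, 4) = 2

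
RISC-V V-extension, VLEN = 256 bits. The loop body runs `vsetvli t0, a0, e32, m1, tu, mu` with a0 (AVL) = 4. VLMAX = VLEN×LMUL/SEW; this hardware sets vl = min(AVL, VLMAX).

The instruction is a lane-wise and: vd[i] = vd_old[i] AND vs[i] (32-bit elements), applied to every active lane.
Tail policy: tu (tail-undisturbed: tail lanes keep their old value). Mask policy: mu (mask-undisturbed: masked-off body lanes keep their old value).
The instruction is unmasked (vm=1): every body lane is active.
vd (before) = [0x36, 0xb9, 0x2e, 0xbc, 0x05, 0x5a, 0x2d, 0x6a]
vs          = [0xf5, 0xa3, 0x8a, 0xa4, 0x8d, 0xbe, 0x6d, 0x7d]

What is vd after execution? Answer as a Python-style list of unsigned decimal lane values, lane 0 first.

VLMAX = (256 × 1) / 32 = 8 lanes
AVL=4 ≤ VLMAX=8, so vl = 4
vd[0] and(0x36,0xf5) -> 0x34
vd[1] and(0xb9,0xa3) -> 0xa1
vd[2] and(0x2e,0x8a) -> 0x0a
vd[3] and(0xbc,0xa4) -> 0xa4
vd[4] tail/keep -> 0x05
vd[5] tail/keep -> 0x5a
vd[6] tail/keep -> 0x2d
vd[7] tail/keep -> 0x6a

vd = [52, 161, 10, 164, 5, 90, 45, 106]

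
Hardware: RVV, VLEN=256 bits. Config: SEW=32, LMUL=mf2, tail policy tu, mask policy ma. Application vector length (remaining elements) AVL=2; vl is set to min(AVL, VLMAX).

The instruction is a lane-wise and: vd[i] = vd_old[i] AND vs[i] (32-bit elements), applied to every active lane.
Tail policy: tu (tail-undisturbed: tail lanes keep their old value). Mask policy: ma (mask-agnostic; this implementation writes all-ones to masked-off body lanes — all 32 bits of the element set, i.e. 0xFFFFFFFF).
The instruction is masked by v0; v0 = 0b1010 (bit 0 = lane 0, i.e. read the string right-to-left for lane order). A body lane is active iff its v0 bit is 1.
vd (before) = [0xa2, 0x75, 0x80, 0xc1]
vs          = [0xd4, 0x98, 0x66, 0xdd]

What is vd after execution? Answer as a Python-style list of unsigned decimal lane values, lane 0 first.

vd = [4294967295, 16, 128, 193]

VLMAX = VLEN×LMUL/SEW = 256×1/2/32 = 4
AVL=2 ≤ VLMAX=4, so vl = 2
lane  0: mask-off/ones ⇒ 0xffffffff
lane  1: and(0x75,0x98) ⇒ 0x10
lane  2: tail/keep ⇒ 0x80
lane  3: tail/keep ⇒ 0xc1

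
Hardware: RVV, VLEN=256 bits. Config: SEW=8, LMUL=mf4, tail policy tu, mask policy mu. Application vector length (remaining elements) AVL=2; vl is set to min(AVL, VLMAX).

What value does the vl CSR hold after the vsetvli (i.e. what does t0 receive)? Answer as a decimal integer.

vl = 2

VLMAX = (256 × 1/4) / 8 = 8 lanes
vl ← min(2, 8) = 2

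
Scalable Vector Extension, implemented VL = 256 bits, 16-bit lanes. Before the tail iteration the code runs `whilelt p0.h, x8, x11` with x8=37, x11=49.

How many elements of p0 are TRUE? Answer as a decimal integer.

register lanes = 256/16 = 16
whilelt: lane j active iff 37+j < 49 → j < 12 → 12 active

vl = 12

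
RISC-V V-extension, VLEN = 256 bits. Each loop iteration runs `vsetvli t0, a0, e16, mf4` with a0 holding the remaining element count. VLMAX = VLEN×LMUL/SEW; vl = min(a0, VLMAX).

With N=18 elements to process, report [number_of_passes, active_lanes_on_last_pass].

lanes per group: 256·1/4/16 = 4
N=18: ⌈18/4⌉ = 5 iters; last vl = 18 − 4×4 = 2

[iterations, last_vl] = [5, 2]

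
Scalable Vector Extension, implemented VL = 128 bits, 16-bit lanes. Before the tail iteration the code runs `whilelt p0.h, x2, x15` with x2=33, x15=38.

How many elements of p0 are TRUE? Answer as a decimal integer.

vl = 5

register lanes = 128/16 = 8
whilelt: lane j active iff 33+j < 38 → j < 5 → 5 active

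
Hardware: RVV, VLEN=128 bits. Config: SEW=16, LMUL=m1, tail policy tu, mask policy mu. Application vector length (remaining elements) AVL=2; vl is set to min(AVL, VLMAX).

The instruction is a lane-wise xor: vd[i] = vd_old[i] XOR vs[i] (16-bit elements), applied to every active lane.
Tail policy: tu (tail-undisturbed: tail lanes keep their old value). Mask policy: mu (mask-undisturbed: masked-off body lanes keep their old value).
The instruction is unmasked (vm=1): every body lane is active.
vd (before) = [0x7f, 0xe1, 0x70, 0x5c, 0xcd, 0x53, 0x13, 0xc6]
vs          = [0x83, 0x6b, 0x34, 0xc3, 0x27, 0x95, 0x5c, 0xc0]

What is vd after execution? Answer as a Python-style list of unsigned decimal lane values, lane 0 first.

vd = [252, 138, 112, 92, 205, 83, 19, 198]

lanes per group: 128·1/16 = 8
AVL=2 ≤ VLMAX=8, so vl = 2
  i=0: xor(0x7f,0x83) → 252
  i=1: xor(0xe1,0x6b) → 138
  i=2: tail/keep → 112
  i=3: tail/keep → 92
  i=4: tail/keep → 205
  i=5: tail/keep → 83
  i=6: tail/keep → 19
  i=7: tail/keep → 198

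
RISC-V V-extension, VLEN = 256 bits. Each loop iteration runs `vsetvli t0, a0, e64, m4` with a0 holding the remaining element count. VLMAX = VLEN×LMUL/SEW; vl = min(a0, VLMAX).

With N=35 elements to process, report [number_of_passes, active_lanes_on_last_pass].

VLMAX = (256 × 4) / 64 = 16 lanes
iterations = ceil(35/16) = 3; final-pass vl = 3

[iterations, last_vl] = [3, 3]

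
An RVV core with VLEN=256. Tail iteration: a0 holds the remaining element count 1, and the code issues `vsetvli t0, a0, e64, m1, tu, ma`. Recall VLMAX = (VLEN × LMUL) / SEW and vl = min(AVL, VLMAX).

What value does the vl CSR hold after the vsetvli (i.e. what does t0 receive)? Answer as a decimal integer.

lanes per group: 256·1/64 = 4
vl = min(AVL, VLMAX) = min(1, 4) = 1

vl = 1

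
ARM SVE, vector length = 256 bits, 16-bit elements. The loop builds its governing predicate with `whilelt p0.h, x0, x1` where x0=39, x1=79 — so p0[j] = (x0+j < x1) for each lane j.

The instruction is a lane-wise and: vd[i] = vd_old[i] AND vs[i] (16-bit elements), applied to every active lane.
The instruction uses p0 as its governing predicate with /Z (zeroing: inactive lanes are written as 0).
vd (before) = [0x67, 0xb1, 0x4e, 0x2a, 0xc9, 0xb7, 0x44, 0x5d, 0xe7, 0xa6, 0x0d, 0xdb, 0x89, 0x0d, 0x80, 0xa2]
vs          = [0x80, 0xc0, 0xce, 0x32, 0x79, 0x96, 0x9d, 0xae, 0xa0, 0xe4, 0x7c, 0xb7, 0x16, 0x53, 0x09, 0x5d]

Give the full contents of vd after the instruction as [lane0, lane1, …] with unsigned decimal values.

vd = [0, 128, 78, 34, 73, 150, 4, 12, 160, 164, 12, 147, 0, 1, 0, 0]

256-bit reg / 16-bit elem → 16 lanes
whilelt: lane j active iff 39+j < 79 → j < 40 → 16 active
  i=0: and(0x67,0x80) → 0
  i=1: and(0xb1,0xc0) → 128
  i=2: and(0x4e,0xce) → 78
  i=3: and(0x2a,0x32) → 34
  i=4: and(0xc9,0x79) → 73
  i=5: and(0xb7,0x96) → 150
  i=6: and(0x44,0x9d) → 4
  i=7: and(0x5d,0xae) → 12
  i=8: and(0xe7,0xa0) → 160
  i=9: and(0xa6,0xe4) → 164
  i=10: and(0x0d,0x7c) → 12
  i=11: and(0xdb,0xb7) → 147
  i=12: and(0x89,0x16) → 0
  i=13: and(0x0d,0x53) → 1
  i=14: and(0x80,0x09) → 0
  i=15: and(0xa2,0x5d) → 0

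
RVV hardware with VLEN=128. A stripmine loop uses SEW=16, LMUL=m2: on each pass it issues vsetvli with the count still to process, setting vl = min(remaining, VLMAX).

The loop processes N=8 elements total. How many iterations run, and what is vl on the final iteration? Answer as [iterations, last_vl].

lanes per group: 128·2/16 = 16
iterations = ceil(8/16) = 1; final-pass vl = 8

[iterations, last_vl] = [1, 8]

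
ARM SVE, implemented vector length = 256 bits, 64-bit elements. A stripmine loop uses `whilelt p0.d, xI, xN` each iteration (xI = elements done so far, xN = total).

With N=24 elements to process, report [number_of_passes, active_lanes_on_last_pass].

[iterations, last_vl] = [6, 4]

register lanes = 256/64 = 4
iterations = ceil(24/4) = 6; final-pass vl = 4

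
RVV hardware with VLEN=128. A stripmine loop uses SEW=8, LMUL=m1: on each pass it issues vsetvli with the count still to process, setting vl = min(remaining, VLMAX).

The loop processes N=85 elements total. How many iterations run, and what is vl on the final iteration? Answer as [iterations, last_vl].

VLMAX = (128 × 1) / 8 = 16 lanes
85 elements at 16/iter → 6 passes, remainder 5 on the last

[iterations, last_vl] = [6, 5]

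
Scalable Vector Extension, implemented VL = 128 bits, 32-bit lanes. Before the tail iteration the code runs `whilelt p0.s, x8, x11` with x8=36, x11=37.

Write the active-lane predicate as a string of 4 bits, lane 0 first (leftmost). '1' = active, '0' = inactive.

predicate = 1000

register lanes = 128/32 = 4
p0[j] = (36+j < 37); true for j=0..0 → 1 lanes set
bits (lane 0 leftmost): 1000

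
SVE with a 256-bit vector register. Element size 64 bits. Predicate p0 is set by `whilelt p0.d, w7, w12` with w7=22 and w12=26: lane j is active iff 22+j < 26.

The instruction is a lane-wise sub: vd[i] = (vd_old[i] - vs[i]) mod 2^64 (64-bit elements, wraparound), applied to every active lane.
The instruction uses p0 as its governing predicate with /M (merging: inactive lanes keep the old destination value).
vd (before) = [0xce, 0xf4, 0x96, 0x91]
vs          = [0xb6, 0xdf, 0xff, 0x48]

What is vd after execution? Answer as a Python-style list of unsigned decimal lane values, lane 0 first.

vd = [24, 21, 18446744073709551511, 73]

register lanes = 256/64 = 4
active while 22+j < 26, i.e. j ∈ [0,4) capped at 4 ⇒ 4
lane  0: sub(0xce,0xb6) ⇒ 0x18
lane  1: sub(0xf4,0xdf) ⇒ 0x15
lane  2: sub(0x96,0xff) ⇒ 0xffffffffffffff97
lane  3: sub(0x91,0x48) ⇒ 0x49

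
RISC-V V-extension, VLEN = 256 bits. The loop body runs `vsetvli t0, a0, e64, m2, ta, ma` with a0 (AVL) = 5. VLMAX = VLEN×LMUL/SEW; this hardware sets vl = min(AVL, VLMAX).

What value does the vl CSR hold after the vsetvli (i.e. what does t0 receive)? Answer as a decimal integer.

vl = 5

VLMAX = VLEN×LMUL/SEW = 256×2/64 = 8
vl ← min(5, 8) = 5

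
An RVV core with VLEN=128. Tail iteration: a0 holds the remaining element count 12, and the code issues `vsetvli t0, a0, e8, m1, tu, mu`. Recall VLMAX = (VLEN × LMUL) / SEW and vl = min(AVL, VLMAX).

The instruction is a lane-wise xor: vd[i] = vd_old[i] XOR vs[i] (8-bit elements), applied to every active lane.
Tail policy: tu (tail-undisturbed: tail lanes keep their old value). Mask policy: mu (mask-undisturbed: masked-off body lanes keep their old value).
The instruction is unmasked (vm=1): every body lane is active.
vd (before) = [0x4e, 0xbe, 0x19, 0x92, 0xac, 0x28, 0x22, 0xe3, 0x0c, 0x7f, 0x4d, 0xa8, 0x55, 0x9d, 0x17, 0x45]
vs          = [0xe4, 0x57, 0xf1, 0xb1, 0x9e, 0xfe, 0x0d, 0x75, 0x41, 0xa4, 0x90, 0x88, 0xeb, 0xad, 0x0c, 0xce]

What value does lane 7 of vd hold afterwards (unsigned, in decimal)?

vd[7] = 150

VLMAX = VLEN×LMUL/SEW = 128×1/8 = 16
vl ← min(12, 16) = 12
lane  0: xor(0x4e,0xe4) ⇒ 0xaa
lane  1: xor(0xbe,0x57) ⇒ 0xe9
lane  2: xor(0x19,0xf1) ⇒ 0xe8
lane  3: xor(0x92,0xb1) ⇒ 0x23
lane  4: xor(0xac,0x9e) ⇒ 0x32
lane  5: xor(0x28,0xfe) ⇒ 0xd6
lane  6: xor(0x22,0x0d) ⇒ 0x2f
lane  7: xor(0xe3,0x75) ⇒ 0x96
lane  8: xor(0x0c,0x41) ⇒ 0x4d
lane  9: xor(0x7f,0xa4) ⇒ 0xdb
lane 10: xor(0x4d,0x90) ⇒ 0xdd
lane 11: xor(0xa8,0x88) ⇒ 0x20
lane 12: tail/keep ⇒ 0x55
lane 13: tail/keep ⇒ 0x9d
lane 14: tail/keep ⇒ 0x17
lane 15: tail/keep ⇒ 0x45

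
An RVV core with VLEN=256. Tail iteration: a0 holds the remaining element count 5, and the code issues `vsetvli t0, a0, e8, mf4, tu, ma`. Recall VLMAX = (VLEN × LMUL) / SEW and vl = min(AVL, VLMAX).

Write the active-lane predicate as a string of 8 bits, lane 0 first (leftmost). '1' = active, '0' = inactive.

predicate = 11111000

VLMAX = (256 × 1/4) / 8 = 8 lanes
vl = min(AVL, VLMAX) = min(5, 8) = 5
bits (lane 0 leftmost): 11111000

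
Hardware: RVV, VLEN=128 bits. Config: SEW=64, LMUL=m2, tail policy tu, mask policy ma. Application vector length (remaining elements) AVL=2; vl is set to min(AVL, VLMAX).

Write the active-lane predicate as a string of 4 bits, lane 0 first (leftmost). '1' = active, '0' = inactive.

VLMAX = (128 × 2) / 64 = 4 lanes
vl ← min(2, 4) = 2
bits (lane 0 leftmost): 1100

predicate = 1100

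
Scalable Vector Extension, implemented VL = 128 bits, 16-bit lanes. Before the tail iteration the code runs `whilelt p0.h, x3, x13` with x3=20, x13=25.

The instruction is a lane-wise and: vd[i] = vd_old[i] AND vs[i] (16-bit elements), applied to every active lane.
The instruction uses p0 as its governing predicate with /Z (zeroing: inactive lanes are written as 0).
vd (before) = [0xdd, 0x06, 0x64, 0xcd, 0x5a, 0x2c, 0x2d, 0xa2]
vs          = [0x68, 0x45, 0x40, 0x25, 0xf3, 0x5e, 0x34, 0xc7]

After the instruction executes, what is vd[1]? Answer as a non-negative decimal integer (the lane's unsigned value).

vd[1] = 4

128-bit reg / 16-bit elem → 8 lanes
whilelt: lane j active iff 20+j < 25 → j < 5 → 5 active
  i=0: and(0xdd,0x68) → 72
  i=1: and(0x06,0x45) → 4
  i=2: and(0x64,0x40) → 64
  i=3: and(0xcd,0x25) → 5
  i=4: and(0x5a,0xf3) → 82
  i=5: tail/zero → 0
  i=6: tail/zero → 0
  i=7: tail/zero → 0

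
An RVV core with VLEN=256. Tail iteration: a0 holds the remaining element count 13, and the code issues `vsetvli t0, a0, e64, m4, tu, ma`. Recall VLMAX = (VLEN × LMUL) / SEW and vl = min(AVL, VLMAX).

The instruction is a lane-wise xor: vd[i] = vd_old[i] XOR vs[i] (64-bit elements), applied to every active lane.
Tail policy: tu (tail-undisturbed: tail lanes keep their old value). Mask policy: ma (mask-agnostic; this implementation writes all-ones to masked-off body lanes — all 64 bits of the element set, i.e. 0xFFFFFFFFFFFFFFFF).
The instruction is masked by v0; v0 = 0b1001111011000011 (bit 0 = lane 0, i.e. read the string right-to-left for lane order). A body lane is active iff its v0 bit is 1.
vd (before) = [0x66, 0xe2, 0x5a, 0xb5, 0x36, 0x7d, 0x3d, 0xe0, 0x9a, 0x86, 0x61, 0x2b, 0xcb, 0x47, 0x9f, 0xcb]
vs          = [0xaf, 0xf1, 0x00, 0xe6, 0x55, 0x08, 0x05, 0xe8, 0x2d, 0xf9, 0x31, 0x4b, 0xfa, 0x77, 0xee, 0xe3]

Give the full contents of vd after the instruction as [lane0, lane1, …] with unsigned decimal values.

VLMAX = VLEN×LMUL/SEW = 256×4/64 = 16
vl = min(AVL, VLMAX) = min(13, 16) = 13
lane  0: xor(0x66,0xaf) ⇒ 0xc9
lane  1: xor(0xe2,0xf1) ⇒ 0x13
lane  2: mask-off/ones ⇒ 0xffffffffffffffff
lane  3: mask-off/ones ⇒ 0xffffffffffffffff
lane  4: mask-off/ones ⇒ 0xffffffffffffffff
lane  5: mask-off/ones ⇒ 0xffffffffffffffff
lane  6: xor(0x3d,0x05) ⇒ 0x38
lane  7: xor(0xe0,0xe8) ⇒ 0x08
lane  8: mask-off/ones ⇒ 0xffffffffffffffff
lane  9: xor(0x86,0xf9) ⇒ 0x7f
lane 10: xor(0x61,0x31) ⇒ 0x50
lane 11: xor(0x2b,0x4b) ⇒ 0x60
lane 12: xor(0xcb,0xfa) ⇒ 0x31
lane 13: tail/keep ⇒ 0x47
lane 14: tail/keep ⇒ 0x9f
lane 15: tail/keep ⇒ 0xcb

vd = [201, 19, 18446744073709551615, 18446744073709551615, 18446744073709551615, 18446744073709551615, 56, 8, 18446744073709551615, 127, 80, 96, 49, 71, 159, 203]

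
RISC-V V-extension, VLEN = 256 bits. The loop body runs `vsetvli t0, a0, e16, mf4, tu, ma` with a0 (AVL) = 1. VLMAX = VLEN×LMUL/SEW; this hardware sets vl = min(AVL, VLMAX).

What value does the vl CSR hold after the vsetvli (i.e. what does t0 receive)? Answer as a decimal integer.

vl = 1

VLMAX = (256 × 1/4) / 16 = 4 lanes
AVL=1 ≤ VLMAX=4, so vl = 1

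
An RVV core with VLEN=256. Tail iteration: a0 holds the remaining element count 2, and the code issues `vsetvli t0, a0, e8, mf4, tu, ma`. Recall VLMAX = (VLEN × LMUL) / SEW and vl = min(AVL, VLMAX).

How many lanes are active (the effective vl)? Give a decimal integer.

VLMAX = (256 × 1/4) / 8 = 8 lanes
AVL=2 ≤ VLMAX=8, so vl = 2

vl = 2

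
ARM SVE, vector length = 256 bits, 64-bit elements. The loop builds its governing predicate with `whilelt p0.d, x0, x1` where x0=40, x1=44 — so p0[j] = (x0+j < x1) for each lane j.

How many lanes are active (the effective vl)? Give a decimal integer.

vl = 4

lane count: 256 div 64 = 4
active while 40+j < 44, i.e. j ∈ [0,4) capped at 4 ⇒ 4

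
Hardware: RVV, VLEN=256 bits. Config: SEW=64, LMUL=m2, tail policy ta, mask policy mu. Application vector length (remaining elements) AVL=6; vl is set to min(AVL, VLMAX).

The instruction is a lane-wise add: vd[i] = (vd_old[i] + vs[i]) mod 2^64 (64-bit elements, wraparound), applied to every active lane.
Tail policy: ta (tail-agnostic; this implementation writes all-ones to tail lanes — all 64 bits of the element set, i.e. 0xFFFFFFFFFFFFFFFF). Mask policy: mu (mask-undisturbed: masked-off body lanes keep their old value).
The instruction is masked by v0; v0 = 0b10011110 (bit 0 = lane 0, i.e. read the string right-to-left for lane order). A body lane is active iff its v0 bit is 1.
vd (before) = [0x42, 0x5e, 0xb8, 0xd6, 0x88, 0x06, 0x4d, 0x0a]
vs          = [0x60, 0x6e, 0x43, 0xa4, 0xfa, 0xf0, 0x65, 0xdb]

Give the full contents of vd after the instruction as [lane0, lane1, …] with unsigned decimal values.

vd = [66, 204, 251, 378, 386, 6, 18446744073709551615, 18446744073709551615]

VLMAX = VLEN×LMUL/SEW = 256×2/64 = 8
vl ← min(6, 8) = 6
vd[0] mask-off/keep -> 0x42
vd[1] add(0x5e,0x6e) -> 0xcc
vd[2] add(0xb8,0x43) -> 0xfb
vd[3] add(0xd6,0xa4) -> 0x17a
vd[4] add(0x88,0xfa) -> 0x182
vd[5] mask-off/keep -> 0x06
vd[6] tail/ones -> 0xffffffffffffffff
vd[7] tail/ones -> 0xffffffffffffffff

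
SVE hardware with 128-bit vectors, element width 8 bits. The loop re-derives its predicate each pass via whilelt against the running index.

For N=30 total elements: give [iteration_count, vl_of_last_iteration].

lane count: 128 div 8 = 16
N=30: ⌈30/16⌉ = 2 iters; last vl = 30 − 1×16 = 14

[iterations, last_vl] = [2, 14]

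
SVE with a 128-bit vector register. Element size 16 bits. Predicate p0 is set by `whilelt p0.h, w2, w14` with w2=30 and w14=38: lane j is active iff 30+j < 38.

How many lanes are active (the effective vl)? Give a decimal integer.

128-bit reg / 16-bit elem → 8 lanes
p0[j] = (30+j < 38); true for j=0..7 → 8 lanes set

vl = 8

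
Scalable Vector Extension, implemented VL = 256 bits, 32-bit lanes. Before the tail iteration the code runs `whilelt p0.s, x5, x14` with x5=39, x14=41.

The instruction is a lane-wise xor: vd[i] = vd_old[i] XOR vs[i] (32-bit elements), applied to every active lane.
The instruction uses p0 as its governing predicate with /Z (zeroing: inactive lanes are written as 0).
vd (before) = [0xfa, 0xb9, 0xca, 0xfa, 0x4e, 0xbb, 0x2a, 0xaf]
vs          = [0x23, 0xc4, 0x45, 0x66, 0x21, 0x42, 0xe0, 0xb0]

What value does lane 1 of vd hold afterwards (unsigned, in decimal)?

vd[1] = 125

256-bit reg / 32-bit elem → 8 lanes
active while 39+j < 41, i.e. j ∈ [0,2) capped at 8 ⇒ 2
vd[0] xor(0xfa,0x23) -> 0xd9
vd[1] xor(0xb9,0xc4) -> 0x7d
vd[2] tail/zero -> 0x00
vd[3] tail/zero -> 0x00
vd[4] tail/zero -> 0x00
vd[5] tail/zero -> 0x00
vd[6] tail/zero -> 0x00
vd[7] tail/zero -> 0x00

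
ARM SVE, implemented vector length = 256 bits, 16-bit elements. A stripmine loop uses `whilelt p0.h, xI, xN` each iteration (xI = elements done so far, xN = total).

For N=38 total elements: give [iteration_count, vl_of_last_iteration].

lane count: 256 div 16 = 16
N=38: ⌈38/16⌉ = 3 iters; last vl = 38 − 2×16 = 6

[iterations, last_vl] = [3, 6]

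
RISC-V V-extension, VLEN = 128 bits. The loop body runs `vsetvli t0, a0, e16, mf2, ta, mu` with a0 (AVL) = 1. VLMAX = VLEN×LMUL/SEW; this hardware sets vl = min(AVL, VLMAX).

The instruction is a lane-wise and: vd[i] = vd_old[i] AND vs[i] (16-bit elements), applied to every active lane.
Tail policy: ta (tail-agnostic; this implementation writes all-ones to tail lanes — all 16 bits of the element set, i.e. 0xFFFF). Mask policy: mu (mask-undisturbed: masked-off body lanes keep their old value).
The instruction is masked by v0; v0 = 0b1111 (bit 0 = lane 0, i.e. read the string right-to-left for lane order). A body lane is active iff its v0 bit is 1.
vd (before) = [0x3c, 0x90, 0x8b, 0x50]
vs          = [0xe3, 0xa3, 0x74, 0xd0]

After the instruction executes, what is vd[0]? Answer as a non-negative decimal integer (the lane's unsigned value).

vd[0] = 32

VLMAX = VLEN×LMUL/SEW = 128×1/2/16 = 4
AVL=1 ≤ VLMAX=4, so vl = 1
  i=0: and(0x3c,0xe3) → 32
  i=1: tail/ones → 65535
  i=2: tail/ones → 65535
  i=3: tail/ones → 65535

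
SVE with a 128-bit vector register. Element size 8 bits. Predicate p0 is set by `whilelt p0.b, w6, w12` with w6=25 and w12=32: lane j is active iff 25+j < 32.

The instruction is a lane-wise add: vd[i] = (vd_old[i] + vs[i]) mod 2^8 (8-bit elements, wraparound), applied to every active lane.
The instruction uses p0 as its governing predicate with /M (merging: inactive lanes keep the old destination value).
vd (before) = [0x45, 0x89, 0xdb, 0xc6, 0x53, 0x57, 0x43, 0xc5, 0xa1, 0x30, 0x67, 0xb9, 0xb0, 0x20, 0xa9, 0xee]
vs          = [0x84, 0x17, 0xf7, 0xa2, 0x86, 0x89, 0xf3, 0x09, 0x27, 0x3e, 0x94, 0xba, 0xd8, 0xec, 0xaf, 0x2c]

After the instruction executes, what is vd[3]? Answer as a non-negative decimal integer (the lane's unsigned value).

lane count: 128 div 8 = 16
p0[j] = (25+j < 32); true for j=0..6 → 7 lanes set
  i=0: add(0x45,0x84) → 201
  i=1: add(0x89,0x17) → 160
  i=2: add(0xdb,0xf7) → 210
  i=3: add(0xc6,0xa2) → 104
  i=4: add(0x53,0x86) → 217
  i=5: add(0x57,0x89) → 224
  i=6: add(0x43,0xf3) → 54
  i=7: tail/keep → 197
  i=8: tail/keep → 161
  i=9: tail/keep → 48
  i=10: tail/keep → 103
  i=11: tail/keep → 185
  i=12: tail/keep → 176
  i=13: tail/keep → 32
  i=14: tail/keep → 169
  i=15: tail/keep → 238

vd[3] = 104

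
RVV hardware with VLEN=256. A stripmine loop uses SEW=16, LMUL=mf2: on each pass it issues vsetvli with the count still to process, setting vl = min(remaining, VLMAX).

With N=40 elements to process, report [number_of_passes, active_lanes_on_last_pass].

[iterations, last_vl] = [5, 8]

VLMAX = (256 × 1/2) / 16 = 8 lanes
N=40: ⌈40/8⌉ = 5 iters; last vl = 40 − 4×8 = 8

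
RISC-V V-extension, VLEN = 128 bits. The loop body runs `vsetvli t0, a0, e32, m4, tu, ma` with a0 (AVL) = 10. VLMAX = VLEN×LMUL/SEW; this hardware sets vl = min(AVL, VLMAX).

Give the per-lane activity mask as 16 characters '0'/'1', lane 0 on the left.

predicate = 1111111111000000

VLMAX = VLEN×LMUL/SEW = 128×4/32 = 16
AVL=10 ≤ VLMAX=16, so vl = 10
bits (lane 0 leftmost): 1111111111000000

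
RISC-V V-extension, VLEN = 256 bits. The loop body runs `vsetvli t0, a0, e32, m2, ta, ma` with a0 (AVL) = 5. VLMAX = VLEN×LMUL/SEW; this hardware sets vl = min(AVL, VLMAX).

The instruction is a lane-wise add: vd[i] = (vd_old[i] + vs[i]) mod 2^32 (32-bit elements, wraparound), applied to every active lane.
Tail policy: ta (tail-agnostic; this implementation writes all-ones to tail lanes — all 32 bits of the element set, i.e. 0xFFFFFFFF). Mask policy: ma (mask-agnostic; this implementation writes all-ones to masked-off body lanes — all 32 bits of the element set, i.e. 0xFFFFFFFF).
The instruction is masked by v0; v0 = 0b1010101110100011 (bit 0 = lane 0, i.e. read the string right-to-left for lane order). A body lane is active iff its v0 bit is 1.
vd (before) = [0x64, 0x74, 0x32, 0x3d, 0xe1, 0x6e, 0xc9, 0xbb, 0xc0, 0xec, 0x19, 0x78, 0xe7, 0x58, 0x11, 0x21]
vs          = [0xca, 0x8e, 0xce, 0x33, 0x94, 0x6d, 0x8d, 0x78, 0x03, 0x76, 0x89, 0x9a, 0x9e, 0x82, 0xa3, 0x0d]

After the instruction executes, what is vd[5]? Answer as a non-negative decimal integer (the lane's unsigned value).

lanes per group: 256·2/32 = 16
vl ← min(5, 16) = 5
  i=0: add(0x64,0xca) → 302
  i=1: add(0x74,0x8e) → 258
  i=2: mask-off/ones → 4294967295
  i=3: mask-off/ones → 4294967295
  i=4: mask-off/ones → 4294967295
  i=5: tail/ones → 4294967295
  i=6: tail/ones → 4294967295
  i=7: tail/ones → 4294967295
  i=8: tail/ones → 4294967295
  i=9: tail/ones → 4294967295
  i=10: tail/ones → 4294967295
  i=11: tail/ones → 4294967295
  i=12: tail/ones → 4294967295
  i=13: tail/ones → 4294967295
  i=14: tail/ones → 4294967295
  i=15: tail/ones → 4294967295

vd[5] = 4294967295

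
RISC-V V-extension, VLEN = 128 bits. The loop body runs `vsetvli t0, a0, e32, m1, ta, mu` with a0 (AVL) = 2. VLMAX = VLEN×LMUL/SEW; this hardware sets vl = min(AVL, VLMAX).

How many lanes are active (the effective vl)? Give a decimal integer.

VLMAX = VLEN×LMUL/SEW = 128×1/32 = 4
AVL=2 ≤ VLMAX=4, so vl = 2

vl = 2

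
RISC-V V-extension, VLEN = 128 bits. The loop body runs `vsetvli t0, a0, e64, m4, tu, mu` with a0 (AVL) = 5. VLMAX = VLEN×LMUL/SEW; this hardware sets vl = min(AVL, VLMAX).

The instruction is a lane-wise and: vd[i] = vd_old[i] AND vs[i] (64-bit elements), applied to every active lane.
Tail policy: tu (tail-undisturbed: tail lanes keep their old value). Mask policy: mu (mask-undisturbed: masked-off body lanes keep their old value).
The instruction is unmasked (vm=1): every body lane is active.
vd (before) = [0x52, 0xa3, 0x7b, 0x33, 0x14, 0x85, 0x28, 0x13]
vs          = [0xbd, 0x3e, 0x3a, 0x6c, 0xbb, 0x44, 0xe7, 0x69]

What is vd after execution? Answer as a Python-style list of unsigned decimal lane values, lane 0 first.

vd = [16, 34, 58, 32, 16, 133, 40, 19]

lanes per group: 128·4/64 = 8
AVL=5 ≤ VLMAX=8, so vl = 5
  i=0: and(0x52,0xbd) → 16
  i=1: and(0xa3,0x3e) → 34
  i=2: and(0x7b,0x3a) → 58
  i=3: and(0x33,0x6c) → 32
  i=4: and(0x14,0xbb) → 16
  i=5: tail/keep → 133
  i=6: tail/keep → 40
  i=7: tail/keep → 19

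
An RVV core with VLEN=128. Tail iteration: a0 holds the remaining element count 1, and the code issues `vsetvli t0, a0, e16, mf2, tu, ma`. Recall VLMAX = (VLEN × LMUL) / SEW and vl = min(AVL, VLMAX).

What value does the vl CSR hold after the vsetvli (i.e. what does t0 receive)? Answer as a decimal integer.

vl = 1

VLMAX = (128 × 1/2) / 16 = 4 lanes
vl ← min(1, 4) = 1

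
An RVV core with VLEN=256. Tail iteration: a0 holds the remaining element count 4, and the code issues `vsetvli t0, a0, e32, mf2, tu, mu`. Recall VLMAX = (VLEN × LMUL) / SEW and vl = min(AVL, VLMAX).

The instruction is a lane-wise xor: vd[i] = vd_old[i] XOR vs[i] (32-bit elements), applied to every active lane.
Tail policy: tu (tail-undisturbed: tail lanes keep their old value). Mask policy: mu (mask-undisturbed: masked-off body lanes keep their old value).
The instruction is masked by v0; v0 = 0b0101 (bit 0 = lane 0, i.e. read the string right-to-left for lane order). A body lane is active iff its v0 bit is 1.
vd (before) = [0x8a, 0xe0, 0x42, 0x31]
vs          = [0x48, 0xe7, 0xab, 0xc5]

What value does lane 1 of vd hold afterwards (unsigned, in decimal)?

vd[1] = 224

VLMAX = (256 × 1/2) / 32 = 4 lanes
AVL=4 ≤ VLMAX=4, so vl = 4
lane  0: xor(0x8a,0x48) ⇒ 0xc2
lane  1: mask-off/keep ⇒ 0xe0
lane  2: xor(0x42,0xab) ⇒ 0xe9
lane  3: mask-off/keep ⇒ 0x31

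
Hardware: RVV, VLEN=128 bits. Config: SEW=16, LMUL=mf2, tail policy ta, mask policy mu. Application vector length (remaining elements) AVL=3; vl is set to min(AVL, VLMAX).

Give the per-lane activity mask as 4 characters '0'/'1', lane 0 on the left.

lanes per group: 128·1/2/16 = 4
AVL=3 ≤ VLMAX=4, so vl = 3
bits (lane 0 leftmost): 1110

predicate = 1110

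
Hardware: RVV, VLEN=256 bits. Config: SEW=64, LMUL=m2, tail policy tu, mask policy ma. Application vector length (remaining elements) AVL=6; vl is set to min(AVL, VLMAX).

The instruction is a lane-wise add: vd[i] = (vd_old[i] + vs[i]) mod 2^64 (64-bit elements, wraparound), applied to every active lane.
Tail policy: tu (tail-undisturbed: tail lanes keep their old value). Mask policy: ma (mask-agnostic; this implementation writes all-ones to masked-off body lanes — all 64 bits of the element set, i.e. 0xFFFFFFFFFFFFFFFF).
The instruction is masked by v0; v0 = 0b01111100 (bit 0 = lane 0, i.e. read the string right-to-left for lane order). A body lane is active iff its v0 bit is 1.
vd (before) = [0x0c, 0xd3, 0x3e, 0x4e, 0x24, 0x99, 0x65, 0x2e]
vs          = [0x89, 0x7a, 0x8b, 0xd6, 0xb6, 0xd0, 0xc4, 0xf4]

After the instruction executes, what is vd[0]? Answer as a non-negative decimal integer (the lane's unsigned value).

VLMAX = VLEN×LMUL/SEW = 256×2/64 = 8
AVL=6 ≤ VLMAX=8, so vl = 6
lane  0: mask-off/ones ⇒ 0xffffffffffffffff
lane  1: mask-off/ones ⇒ 0xffffffffffffffff
lane  2: add(0x3e,0x8b) ⇒ 0xc9
lane  3: add(0x4e,0xd6) ⇒ 0x124
lane  4: add(0x24,0xb6) ⇒ 0xda
lane  5: add(0x99,0xd0) ⇒ 0x169
lane  6: tail/keep ⇒ 0x65
lane  7: tail/keep ⇒ 0x2e

vd[0] = 18446744073709551615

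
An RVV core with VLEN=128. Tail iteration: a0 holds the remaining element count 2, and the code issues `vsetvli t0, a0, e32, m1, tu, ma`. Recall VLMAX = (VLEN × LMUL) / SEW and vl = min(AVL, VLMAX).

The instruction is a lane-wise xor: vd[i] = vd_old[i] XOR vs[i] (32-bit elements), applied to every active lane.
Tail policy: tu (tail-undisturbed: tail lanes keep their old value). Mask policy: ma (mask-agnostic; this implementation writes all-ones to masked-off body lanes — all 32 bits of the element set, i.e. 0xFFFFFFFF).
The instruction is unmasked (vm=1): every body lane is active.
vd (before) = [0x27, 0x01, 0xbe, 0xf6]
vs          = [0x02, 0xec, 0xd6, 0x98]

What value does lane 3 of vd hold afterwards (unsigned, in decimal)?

VLMAX = (128 × 1) / 32 = 4 lanes
vl = min(AVL, VLMAX) = min(2, 4) = 2
lane  0: xor(0x27,0x02) ⇒ 0x25
lane  1: xor(0x01,0xec) ⇒ 0xed
lane  2: tail/keep ⇒ 0xbe
lane  3: tail/keep ⇒ 0xf6

vd[3] = 246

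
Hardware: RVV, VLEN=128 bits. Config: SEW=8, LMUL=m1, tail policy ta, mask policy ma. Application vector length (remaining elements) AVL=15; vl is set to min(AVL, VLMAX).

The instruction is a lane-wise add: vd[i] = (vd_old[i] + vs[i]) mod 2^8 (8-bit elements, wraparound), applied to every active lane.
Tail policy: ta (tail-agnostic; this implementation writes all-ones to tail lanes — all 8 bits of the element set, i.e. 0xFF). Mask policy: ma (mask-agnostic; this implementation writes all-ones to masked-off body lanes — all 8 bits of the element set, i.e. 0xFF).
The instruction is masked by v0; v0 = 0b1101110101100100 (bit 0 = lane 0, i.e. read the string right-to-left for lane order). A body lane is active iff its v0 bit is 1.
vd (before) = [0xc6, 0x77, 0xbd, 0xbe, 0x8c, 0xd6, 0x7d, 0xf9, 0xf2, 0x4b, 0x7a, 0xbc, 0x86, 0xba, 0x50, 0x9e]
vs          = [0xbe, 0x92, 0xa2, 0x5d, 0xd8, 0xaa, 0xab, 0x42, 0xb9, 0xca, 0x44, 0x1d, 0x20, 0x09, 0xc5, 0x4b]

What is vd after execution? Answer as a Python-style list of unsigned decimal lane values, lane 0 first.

vd = [255, 255, 95, 255, 255, 128, 40, 255, 171, 255, 190, 217, 166, 255, 21, 255]

lanes per group: 128·1/8 = 16
vl = min(AVL, VLMAX) = min(15, 16) = 15
  i=0: mask-off/ones → 255
  i=1: mask-off/ones → 255
  i=2: add(0xbd,0xa2) → 95
  i=3: mask-off/ones → 255
  i=4: mask-off/ones → 255
  i=5: add(0xd6,0xaa) → 128
  i=6: add(0x7d,0xab) → 40
  i=7: mask-off/ones → 255
  i=8: add(0xf2,0xb9) → 171
  i=9: mask-off/ones → 255
  i=10: add(0x7a,0x44) → 190
  i=11: add(0xbc,0x1d) → 217
  i=12: add(0x86,0x20) → 166
  i=13: mask-off/ones → 255
  i=14: add(0x50,0xc5) → 21
  i=15: tail/ones → 255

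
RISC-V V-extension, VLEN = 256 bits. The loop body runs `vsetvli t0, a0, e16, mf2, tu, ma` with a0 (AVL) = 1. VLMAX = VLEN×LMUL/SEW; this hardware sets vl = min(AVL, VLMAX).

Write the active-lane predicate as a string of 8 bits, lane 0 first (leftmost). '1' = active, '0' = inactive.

VLMAX = VLEN×LMUL/SEW = 256×1/2/16 = 8
vl = min(AVL, VLMAX) = min(1, 8) = 1
bits (lane 0 leftmost): 10000000

predicate = 10000000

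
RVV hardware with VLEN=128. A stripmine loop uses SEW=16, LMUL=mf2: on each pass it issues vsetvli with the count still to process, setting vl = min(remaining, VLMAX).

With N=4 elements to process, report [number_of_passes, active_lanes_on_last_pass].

VLMAX = VLEN×LMUL/SEW = 128×1/2/16 = 4
4 elements at 4/iter → 1 passes, remainder 4 on the last

[iterations, last_vl] = [1, 4]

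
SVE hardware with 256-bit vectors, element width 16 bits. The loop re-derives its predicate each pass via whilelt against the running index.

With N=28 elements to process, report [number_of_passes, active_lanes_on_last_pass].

[iterations, last_vl] = [2, 12]

256-bit reg / 16-bit elem → 16 lanes
N=28: ⌈28/16⌉ = 2 iters; last vl = 28 − 1×16 = 12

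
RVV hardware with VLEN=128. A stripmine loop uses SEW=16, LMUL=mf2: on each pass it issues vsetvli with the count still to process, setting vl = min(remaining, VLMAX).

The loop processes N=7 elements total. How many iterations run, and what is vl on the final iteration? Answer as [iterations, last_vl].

lanes per group: 128·1/2/16 = 4
iterations = ceil(7/4) = 2; final-pass vl = 3

[iterations, last_vl] = [2, 3]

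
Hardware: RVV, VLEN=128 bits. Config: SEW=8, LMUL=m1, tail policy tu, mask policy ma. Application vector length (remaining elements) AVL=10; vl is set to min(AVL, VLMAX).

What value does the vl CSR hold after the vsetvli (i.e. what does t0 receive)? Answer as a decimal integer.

vl = 10

VLMAX = (128 × 1) / 8 = 16 lanes
vl ← min(10, 16) = 10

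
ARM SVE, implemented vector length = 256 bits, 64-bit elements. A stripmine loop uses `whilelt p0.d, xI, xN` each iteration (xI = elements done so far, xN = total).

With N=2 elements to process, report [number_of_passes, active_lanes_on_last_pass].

[iterations, last_vl] = [1, 2]

lane count: 256 div 64 = 4
N=2: ⌈2/4⌉ = 1 iters; last vl = 2 − 0×4 = 2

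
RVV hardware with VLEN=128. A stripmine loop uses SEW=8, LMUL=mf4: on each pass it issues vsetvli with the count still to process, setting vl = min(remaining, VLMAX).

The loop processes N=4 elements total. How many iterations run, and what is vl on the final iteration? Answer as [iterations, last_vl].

[iterations, last_vl] = [1, 4]

lanes per group: 128·1/4/8 = 4
4 elements at 4/iter → 1 passes, remainder 4 on the last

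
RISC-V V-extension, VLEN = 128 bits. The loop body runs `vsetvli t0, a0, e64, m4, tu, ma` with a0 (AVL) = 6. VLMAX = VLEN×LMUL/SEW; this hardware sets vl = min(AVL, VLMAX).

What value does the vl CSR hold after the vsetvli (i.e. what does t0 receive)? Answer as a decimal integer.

VLMAX = VLEN×LMUL/SEW = 128×4/64 = 8
vl = min(AVL, VLMAX) = min(6, 8) = 6

vl = 6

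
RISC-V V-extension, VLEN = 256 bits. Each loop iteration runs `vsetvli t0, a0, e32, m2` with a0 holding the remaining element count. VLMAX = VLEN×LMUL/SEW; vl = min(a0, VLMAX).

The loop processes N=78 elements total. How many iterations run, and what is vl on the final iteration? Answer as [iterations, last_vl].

lanes per group: 256·2/32 = 16
78 elements at 16/iter → 5 passes, remainder 14 on the last

[iterations, last_vl] = [5, 14]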